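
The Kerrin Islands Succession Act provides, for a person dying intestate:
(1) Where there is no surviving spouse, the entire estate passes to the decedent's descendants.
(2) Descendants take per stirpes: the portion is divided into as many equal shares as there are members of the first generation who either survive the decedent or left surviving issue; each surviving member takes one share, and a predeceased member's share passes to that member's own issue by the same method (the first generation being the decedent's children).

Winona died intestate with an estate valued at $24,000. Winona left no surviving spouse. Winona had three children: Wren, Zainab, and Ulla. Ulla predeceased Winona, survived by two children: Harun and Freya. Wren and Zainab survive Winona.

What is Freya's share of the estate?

The entire $24,000 passes to the descendants.
That amount ($24,000) is divided into 3 shares of $8,000: Wren and Zainab each take $8,000; Ulla's $8,000 share passes to Ulla's issue.
Ulla's share ($8,000) is divided into 2 shares of $4,000: Harun and Freya each take $4,000.

Freya receives $4,000.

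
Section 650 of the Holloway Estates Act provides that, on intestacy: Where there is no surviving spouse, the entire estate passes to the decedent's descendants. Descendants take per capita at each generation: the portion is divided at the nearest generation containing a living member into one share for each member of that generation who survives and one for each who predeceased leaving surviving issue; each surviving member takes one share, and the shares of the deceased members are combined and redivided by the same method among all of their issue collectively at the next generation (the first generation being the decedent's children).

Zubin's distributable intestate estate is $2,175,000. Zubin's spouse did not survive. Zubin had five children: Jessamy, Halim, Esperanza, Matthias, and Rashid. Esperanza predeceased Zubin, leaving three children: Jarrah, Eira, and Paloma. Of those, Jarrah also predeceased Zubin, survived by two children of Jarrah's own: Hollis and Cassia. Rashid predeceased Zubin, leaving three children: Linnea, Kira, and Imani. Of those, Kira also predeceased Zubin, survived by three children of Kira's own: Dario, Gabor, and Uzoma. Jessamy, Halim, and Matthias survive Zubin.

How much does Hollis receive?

The entire $2,175,000 passes to the descendants.
That amount ($2,175,000) is divided at the children's generation into 5 shares of $435,000. Jessamy, Halim, and Matthias each take $435,000. The 2 shares of the deceased (Esperanza and Rashid) are combined into a pool of $870,000.
That pool ($870,000) is divided at the grandchildren's generation into 6 shares of $145,000. Eira, Paloma, Linnea, and Imani each take $145,000. The 2 shares of the deceased (Jarrah and Kira) are combined into a pool of $290,000.
That pool ($290,000) is divided at the great-grandchildren's generation equally among Hollis, Cassia, Dario, Gabor, and Uzoma: $58,000 each.

Hollis receives $58,000.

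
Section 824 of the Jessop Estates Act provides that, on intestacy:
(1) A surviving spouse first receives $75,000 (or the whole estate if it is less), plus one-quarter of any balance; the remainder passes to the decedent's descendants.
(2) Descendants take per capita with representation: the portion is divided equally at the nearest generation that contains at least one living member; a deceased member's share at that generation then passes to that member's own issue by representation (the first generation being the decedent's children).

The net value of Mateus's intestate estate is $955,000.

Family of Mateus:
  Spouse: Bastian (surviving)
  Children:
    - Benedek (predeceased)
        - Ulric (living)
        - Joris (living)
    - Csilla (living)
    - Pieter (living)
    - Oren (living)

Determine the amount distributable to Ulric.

Bastian first takes $75,000, leaving a balance of $880,000. Bastian then takes one-quarter of the balance ($220,000), for a total of $295,000. The remaining $660,000 passes to the descendants.
The descendants' portion ($660,000) is divided into 4 shares of $165,000: Csilla, Pieter, and Oren each take $165,000; Benedek's $165,000 share passes to Benedek's issue.
Benedek's share ($165,000) is divided into 2 shares of $82,500: Ulric and Joris each take $82,500.

Ulric receives $82,500.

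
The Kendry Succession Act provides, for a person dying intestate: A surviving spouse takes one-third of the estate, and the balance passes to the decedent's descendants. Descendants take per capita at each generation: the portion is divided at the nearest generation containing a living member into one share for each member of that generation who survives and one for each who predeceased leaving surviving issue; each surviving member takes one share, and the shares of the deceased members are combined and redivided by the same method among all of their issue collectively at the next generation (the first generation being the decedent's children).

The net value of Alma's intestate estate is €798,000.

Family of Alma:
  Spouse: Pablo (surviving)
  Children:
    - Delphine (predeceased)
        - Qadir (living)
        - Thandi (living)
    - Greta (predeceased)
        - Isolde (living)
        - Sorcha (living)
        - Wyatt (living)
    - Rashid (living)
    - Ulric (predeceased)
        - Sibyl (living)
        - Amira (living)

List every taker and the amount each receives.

Pablo takes one-third of €798,000 = €266,000. The remaining €532,000 passes to the descendants.
The descendants' portion (€532,000) is divided at the children's generation into 4 shares of €133,000. Rashid takes €133,000. The 3 shares of the deceased (Delphine, Greta, and Ulric) are combined into a pool of €399,000.
That pool (€399,000) is divided at the grandchildren's generation equally among Qadir, Thandi, Isolde, Sorcha, Wyatt, Sibyl, and Amira: €57,000 each.

Pablo: €266,000; Qadir: €57,000; Thandi: €57,000; Isolde: €57,000; Sorcha: €57,000; Wyatt: €57,000; Rashid: €133,000; Sibyl: €57,000; Amira: €57,000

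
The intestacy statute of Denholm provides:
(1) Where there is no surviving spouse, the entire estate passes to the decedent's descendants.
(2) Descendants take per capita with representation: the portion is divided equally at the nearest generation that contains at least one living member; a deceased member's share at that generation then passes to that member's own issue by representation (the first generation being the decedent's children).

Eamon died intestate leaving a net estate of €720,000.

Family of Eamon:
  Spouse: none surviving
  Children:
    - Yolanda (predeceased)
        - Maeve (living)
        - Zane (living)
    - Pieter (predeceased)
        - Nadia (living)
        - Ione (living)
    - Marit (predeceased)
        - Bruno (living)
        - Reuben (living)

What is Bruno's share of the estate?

Bruno receives €120,000.

The entire €720,000 passes to the descendants.
No child survives, so the initial division is made at the grandchildren's generation.
That amount (€720,000) is divided into 6 shares of €120,000: Maeve, Zane, Nadia, Ione, Bruno, and Reuben each take €120,000.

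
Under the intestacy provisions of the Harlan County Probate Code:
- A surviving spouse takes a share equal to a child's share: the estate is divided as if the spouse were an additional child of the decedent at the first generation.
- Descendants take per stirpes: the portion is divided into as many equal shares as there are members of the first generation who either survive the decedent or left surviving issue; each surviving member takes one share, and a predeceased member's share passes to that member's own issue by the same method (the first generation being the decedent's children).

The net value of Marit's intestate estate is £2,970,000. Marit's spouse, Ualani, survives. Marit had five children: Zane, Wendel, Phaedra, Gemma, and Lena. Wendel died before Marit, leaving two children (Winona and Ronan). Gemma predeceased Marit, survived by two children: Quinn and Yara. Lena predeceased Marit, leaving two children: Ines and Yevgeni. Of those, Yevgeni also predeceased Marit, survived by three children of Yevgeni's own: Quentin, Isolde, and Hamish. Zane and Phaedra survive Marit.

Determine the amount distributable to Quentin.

The spouse counts as an additional share at the children's level, so there are 6 primary shares of £495,000. Ualani takes one such share (£495,000).
The children's combined portion (£2,475,000) is divided into 5 shares of £495,000: Zane and Phaedra each take £495,000; Wendel's £495,000 share passes to Wendel's issue; Gemma's £495,000 share passes to Gemma's issue; Lena's £495,000 share passes to Lena's issue.
Wendel's share (£495,000) is divided into 2 shares of £247,500: Winona and Ronan each take £247,500.
Gemma's share (£495,000) is divided into 2 shares of £247,500: Quinn and Yara each take £247,500.
Lena's share (£495,000) is divided into 2 shares of £247,500: Ines takes £247,500; Yevgeni's £247,500 share passes to Yevgeni's issue.
Yevgeni's share (£247,500) is divided into 3 shares of £82,500: Quentin, Isolde, and Hamish each take £82,500.

Quentin receives £82,500.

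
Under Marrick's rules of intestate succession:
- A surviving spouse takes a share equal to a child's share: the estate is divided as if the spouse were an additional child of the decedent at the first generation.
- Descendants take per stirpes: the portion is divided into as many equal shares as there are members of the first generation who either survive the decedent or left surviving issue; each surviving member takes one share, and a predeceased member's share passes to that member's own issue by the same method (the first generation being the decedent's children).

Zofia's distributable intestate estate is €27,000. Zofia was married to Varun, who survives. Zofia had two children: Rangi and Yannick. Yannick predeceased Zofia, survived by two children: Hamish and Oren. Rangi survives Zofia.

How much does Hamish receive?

The spouse counts as an additional share at the children's level, so there are 3 primary shares of €9,000. Varun takes one such share (€9,000).
The children's combined portion (€18,000) is divided into 2 shares of €9,000: Rangi takes €9,000; Yannick's €9,000 share passes to Yannick's issue.
Yannick's share (€9,000) is divided into 2 shares of €4,500: Hamish and Oren each take €4,500.

Hamish receives €4,500.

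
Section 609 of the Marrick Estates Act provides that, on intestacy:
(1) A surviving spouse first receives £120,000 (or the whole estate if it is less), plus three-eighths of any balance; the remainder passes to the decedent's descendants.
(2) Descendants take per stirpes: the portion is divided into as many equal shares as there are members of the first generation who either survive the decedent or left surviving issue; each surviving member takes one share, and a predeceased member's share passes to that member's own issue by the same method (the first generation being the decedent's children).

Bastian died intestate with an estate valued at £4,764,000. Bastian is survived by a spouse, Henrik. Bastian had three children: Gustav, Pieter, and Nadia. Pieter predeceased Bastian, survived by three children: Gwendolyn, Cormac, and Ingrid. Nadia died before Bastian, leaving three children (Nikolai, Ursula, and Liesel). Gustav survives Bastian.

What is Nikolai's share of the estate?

Henrik first takes £120,000, leaving a balance of £4,644,000. Henrik then takes three-eighths of the balance (£1,741,500), for a total of £1,861,500. The remaining £2,902,500 passes to the descendants.
The descendants' portion (£2,902,500) is divided into 3 shares of £967,500: Gustav takes £967,500; Pieter's £967,500 share passes to Pieter's issue; Nadia's £967,500 share passes to Nadia's issue.
Pieter's share (£967,500) is divided into 3 shares of £322,500: Gwendolyn, Cormac, and Ingrid each take £322,500.
Nadia's share (£967,500) is divided into 3 shares of £322,500: Nikolai, Ursula, and Liesel each take £322,500.

Nikolai receives £322,500.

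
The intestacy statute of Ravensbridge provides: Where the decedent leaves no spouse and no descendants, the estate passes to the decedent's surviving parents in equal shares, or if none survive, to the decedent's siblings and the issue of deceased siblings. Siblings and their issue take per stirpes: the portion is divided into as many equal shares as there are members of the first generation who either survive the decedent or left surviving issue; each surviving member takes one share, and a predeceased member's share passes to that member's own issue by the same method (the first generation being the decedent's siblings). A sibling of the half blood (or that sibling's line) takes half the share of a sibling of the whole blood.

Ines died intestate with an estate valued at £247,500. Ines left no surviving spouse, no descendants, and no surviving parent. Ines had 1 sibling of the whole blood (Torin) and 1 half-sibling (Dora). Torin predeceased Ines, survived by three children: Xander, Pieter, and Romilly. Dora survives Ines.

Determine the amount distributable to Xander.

The entire £247,500 passes to the siblings and their issue.
Counting each half-blood sibling's line as half a unit, there are 3/2 units in £247,500, so one unit is £165,000. Whole-blood lines (Torin) take £165,000 each; half-blood lines (Dora) take £82,500 each.
Torin's share (£165,000) is divided into 3 shares of £55,000: Xander, Pieter, and Romilly each take £55,000.

Xander receives £55,000.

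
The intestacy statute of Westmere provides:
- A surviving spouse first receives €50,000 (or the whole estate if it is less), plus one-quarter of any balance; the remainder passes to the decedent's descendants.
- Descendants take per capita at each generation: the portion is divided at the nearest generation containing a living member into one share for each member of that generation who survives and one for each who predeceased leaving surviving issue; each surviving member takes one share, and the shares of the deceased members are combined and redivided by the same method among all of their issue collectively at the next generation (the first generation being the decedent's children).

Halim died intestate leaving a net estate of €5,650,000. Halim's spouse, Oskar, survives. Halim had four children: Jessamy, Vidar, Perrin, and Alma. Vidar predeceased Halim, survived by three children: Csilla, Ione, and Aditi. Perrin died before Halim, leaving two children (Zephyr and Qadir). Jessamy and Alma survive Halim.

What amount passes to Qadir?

Qadir receives €420,000.

Oskar first takes €50,000, leaving a balance of €5,600,000. Oskar then takes one-quarter of the balance (€1,400,000), for a total of €1,450,000. The remaining €4,200,000 passes to the descendants.
The descendants' portion (€4,200,000) is divided at the children's generation into 4 shares of €1,050,000. Jessamy and Alma each take €1,050,000. The 2 shares of the deceased (Vidar and Perrin) are combined into a pool of €2,100,000.
That pool (€2,100,000) is divided at the grandchildren's generation equally among Csilla, Ione, Aditi, Zephyr, and Qadir: €420,000 each.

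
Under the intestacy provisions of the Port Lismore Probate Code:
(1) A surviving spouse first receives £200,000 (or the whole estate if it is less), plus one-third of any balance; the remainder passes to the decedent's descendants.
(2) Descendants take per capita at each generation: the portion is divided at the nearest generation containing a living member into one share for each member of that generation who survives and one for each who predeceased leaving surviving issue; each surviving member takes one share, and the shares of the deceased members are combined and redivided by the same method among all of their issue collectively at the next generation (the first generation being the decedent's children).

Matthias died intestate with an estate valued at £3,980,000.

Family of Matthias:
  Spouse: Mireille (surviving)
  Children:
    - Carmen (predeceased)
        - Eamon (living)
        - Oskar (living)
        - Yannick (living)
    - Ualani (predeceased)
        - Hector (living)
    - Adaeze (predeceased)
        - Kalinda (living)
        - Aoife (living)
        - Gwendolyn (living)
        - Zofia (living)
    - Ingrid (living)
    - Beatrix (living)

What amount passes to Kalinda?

Kalinda receives £189,000.

Mireille first takes £200,000, leaving a balance of £3,780,000. Mireille then takes one-third of the balance (£1,260,000), for a total of £1,460,000. The remaining £2,520,000 passes to the descendants.
The descendants' portion (£2,520,000) is divided at the children's generation into 5 shares of £504,000. Ingrid and Beatrix each take £504,000. The 3 shares of the deceased (Carmen, Ualani, and Adaeze) are combined into a pool of £1,512,000.
That pool (£1,512,000) is divided at the grandchildren's generation equally among Eamon, Oskar, Yannick, Hector, Kalinda, Aoife, Gwendolyn, and Zofia: £189,000 each.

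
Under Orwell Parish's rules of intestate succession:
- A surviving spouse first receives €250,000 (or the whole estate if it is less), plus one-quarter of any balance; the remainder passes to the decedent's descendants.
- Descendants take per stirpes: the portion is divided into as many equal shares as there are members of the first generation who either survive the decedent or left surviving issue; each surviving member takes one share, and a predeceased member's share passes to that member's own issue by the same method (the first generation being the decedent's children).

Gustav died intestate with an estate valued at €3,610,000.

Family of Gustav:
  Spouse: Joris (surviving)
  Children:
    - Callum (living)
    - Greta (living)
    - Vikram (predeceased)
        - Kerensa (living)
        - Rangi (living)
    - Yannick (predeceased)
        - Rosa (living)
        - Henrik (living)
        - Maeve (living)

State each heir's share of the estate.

Joris: €1,090,000; Callum: €630,000; Greta: €630,000; Kerensa: €315,000; Rangi: €315,000; Rosa: €210,000; Henrik: €210,000; Maeve: €210,000

Joris first takes €250,000, leaving a balance of €3,360,000. Joris then takes one-quarter of the balance (€840,000), for a total of €1,090,000. The remaining €2,520,000 passes to the descendants.
The descendants' portion (€2,520,000) is divided into 4 shares of €630,000: Callum and Greta each take €630,000; Vikram's €630,000 share passes to Vikram's issue; Yannick's €630,000 share passes to Yannick's issue.
Vikram's share (€630,000) is divided into 2 shares of €315,000: Kerensa and Rangi each take €315,000.
Yannick's share (€630,000) is divided into 3 shares of €210,000: Rosa, Henrik, and Maeve each take €210,000.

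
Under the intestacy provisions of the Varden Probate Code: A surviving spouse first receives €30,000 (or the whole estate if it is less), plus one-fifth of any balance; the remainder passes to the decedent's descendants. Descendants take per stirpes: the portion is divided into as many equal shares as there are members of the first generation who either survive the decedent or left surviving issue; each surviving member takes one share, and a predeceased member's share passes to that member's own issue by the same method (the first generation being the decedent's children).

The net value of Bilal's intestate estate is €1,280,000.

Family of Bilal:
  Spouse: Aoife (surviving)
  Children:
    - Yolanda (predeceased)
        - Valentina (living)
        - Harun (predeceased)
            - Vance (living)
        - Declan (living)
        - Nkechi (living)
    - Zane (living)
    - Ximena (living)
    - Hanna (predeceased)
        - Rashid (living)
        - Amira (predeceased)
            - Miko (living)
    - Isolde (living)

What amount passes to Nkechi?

Aoife first takes €30,000, leaving a balance of €1,250,000. Aoife then takes one-fifth of the balance (€250,000), for a total of €280,000. The remaining €1,000,000 passes to the descendants.
The descendants' portion (€1,000,000) is divided into 5 shares of €200,000: Zane, Ximena, and Isolde each take €200,000; Yolanda's €200,000 share passes to Yolanda's issue; Hanna's €200,000 share passes to Hanna's issue.
Yolanda's share (€200,000) is divided into 4 shares of €50,000: Valentina, Declan, and Nkechi each take €50,000; Harun's €50,000 share passes to Harun's issue.
Harun's share (€50,000) passes entirely to Vance.
Hanna's share (€200,000) is divided into 2 shares of €100,000: Rashid takes €100,000; Amira's €100,000 share passes to Amira's issue.
Amira's share (€100,000) passes entirely to Miko.

Nkechi receives €50,000.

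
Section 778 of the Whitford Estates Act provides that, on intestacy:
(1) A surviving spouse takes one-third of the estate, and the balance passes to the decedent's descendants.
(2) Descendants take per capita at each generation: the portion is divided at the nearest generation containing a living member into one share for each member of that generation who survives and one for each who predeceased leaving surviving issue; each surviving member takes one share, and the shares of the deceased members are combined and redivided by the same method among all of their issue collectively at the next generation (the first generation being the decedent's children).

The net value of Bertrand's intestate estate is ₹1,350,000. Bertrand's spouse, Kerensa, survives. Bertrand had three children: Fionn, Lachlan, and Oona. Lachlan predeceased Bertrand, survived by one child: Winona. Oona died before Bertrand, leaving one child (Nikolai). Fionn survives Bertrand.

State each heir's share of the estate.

Kerensa: ₹450,000; Fionn: ₹300,000; Winona: ₹300,000; Nikolai: ₹300,000

Kerensa takes one-third of ₹1,350,000 = ₹450,000. The remaining ₹900,000 passes to the descendants.
The descendants' portion (₹900,000) is divided at the children's generation into 3 shares of ₹300,000. Fionn takes ₹300,000. The 2 shares of the deceased (Lachlan and Oona) are combined into a pool of ₹600,000.
That pool (₹600,000) is divided at the grandchildren's generation equally among Winona and Nikolai: ₹300,000 each.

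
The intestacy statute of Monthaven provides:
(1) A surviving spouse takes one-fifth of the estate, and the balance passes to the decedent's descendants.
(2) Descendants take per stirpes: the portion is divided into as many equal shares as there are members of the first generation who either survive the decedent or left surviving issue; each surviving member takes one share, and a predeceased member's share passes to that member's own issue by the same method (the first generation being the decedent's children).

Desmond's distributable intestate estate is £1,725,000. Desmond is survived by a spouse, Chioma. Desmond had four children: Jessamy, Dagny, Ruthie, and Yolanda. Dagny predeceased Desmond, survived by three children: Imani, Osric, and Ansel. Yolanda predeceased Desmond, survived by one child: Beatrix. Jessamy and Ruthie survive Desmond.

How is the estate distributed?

Chioma: £345,000; Jessamy: £345,000; Imani: £115,000; Osric: £115,000; Ansel: £115,000; Ruthie: £345,000; Beatrix: £345,000

Chioma takes one-fifth of £1,725,000 = £345,000. The remaining £1,380,000 passes to the descendants.
The descendants' portion (£1,380,000) is divided into 4 shares of £345,000: Jessamy and Ruthie each take £345,000; Dagny's £345,000 share passes to Dagny's issue; Yolanda's £345,000 share passes to Yolanda's issue.
Dagny's share (£345,000) is divided into 3 shares of £115,000: Imani, Osric, and Ansel each take £115,000.
Yolanda's share (£345,000) passes entirely to Beatrix.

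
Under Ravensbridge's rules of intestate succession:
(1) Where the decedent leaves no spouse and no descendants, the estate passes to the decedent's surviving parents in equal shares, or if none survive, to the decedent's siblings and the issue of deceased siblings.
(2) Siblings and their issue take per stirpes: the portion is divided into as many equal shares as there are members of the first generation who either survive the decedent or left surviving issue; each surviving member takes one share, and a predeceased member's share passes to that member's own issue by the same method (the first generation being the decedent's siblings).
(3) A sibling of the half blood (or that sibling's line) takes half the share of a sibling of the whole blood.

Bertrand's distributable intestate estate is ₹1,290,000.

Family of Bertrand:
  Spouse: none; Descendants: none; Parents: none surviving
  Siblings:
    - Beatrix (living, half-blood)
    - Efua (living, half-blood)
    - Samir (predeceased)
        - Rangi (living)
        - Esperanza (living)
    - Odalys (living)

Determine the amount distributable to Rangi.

The entire ₹1,290,000 passes to the siblings and their issue.
Counting each half-blood sibling's line as half a unit, there are 3 units in ₹1,290,000, so one unit is ₹430,000. Whole-blood lines (Samir and Odalys) take ₹430,000 each; half-blood lines (Beatrix and Efua) take ₹215,000 each.
Samir's share (₹430,000) is divided into 2 shares of ₹215,000: Rangi and Esperanza each take ₹215,000.

Rangi receives ₹215,000.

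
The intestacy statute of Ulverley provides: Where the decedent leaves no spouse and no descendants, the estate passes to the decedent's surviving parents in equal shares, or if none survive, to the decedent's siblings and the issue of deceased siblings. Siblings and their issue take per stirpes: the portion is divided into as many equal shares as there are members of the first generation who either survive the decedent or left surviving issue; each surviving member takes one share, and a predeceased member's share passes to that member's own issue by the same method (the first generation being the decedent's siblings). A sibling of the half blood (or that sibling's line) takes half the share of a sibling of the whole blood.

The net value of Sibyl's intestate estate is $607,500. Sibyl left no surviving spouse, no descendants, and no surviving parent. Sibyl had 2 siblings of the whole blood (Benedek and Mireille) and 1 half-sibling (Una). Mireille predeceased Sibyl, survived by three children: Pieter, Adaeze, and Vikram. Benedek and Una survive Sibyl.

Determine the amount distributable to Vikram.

The entire $607,500 passes to the siblings and their issue.
Counting each half-blood sibling's line as half a unit, there are 5/2 units in $607,500, so one unit is $243,000. Whole-blood lines (Benedek and Mireille) take $243,000 each; half-blood lines (Una) take $121,500 each.
Mireille's share ($243,000) is divided into 3 shares of $81,000: Pieter, Adaeze, and Vikram each take $81,000.

Vikram receives $81,000.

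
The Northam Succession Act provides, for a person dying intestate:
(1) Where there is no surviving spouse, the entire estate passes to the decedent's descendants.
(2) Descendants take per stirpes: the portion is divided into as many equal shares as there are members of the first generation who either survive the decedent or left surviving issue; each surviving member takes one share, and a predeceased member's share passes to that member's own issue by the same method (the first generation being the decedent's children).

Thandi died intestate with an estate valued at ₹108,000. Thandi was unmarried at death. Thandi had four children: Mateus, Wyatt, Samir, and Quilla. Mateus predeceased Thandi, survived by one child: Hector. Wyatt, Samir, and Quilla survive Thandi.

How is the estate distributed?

Hector: ₹27,000; Wyatt: ₹27,000; Samir: ₹27,000; Quilla: ₹27,000

The entire ₹108,000 passes to the descendants.
That amount (₹108,000) is divided into 4 shares of ₹27,000: Wyatt, Samir, and Quilla each take ₹27,000; Mateus's ₹27,000 share passes to Mateus's issue.
Mateus's share (₹27,000) passes entirely to Hector.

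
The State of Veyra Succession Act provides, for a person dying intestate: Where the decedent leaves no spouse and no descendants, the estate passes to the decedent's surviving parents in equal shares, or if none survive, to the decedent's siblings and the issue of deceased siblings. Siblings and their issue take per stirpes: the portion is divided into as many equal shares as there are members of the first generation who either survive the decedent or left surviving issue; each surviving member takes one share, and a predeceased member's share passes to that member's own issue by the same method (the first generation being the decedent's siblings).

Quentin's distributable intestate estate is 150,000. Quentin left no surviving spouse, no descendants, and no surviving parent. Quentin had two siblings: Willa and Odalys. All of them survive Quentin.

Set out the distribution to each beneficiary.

The entire 150,000 passes to the siblings and their issue.
That amount (150,000) is divided into 2 shares of 75,000: Willa and Odalys each take 75,000.

Willa: 75,000; Odalys: 75,000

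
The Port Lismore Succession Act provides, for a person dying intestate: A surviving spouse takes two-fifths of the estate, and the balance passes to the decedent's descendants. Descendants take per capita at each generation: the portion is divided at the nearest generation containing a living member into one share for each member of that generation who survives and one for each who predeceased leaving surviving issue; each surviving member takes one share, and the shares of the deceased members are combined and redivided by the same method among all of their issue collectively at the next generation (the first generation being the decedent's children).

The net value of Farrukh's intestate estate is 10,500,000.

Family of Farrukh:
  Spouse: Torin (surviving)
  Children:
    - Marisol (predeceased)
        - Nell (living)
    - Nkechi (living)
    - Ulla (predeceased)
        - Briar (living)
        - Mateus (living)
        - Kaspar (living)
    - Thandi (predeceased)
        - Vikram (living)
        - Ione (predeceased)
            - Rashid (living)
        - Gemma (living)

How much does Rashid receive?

Rashid receives 675,000.

Torin takes two-fifths of 10,500,000 = 4,200,000. The remaining 6,300,000 passes to the descendants.
The descendants' portion (6,300,000) is divided at the children's generation into 4 shares of 1,575,000. Nkechi takes 1,575,000. The 3 shares of the deceased (Marisol, Ulla, and Thandi) are combined into a pool of 4,725,000.
That pool (4,725,000) is divided at the grandchildren's generation into 7 shares of 675,000. Nell, Briar, Mateus, Kaspar, Vikram, and Gemma each take 675,000. The remaining share for the deceased Ione (675,000) is carried to the next generation.
That pool (675,000) passes entirely to Rashid, the sole taker at the great-grandchildren's generation.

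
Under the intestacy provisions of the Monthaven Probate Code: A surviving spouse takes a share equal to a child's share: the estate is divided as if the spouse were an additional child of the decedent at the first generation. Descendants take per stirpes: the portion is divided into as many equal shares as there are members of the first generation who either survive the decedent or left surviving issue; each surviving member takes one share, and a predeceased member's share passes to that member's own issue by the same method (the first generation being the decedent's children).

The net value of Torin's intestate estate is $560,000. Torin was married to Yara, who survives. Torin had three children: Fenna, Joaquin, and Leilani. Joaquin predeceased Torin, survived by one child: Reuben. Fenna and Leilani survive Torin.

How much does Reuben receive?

The spouse counts as an additional share at the children's level, so there are 4 primary shares of $140,000. Yara takes one such share ($140,000).
The children's combined portion ($420,000) is divided into 3 shares of $140,000: Fenna and Leilani each take $140,000; Joaquin's $140,000 share passes to Joaquin's issue.
Joaquin's share ($140,000) passes entirely to Reuben.

Reuben receives $140,000.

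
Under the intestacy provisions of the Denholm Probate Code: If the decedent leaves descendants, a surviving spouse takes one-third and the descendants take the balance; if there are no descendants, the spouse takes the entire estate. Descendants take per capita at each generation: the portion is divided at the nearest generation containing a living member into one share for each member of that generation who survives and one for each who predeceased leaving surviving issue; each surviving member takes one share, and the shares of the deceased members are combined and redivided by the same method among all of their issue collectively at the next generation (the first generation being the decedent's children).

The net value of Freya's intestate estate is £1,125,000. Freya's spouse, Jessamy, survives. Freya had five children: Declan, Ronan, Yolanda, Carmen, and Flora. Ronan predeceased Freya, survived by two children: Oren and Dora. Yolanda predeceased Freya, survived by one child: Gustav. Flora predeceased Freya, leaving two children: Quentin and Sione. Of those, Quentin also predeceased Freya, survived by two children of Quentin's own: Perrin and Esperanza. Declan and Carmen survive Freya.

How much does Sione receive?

Sione receives £90,000.

Jessamy takes one-third of £1,125,000 = £375,000. The remaining £750,000 passes to the descendants.
The descendants' portion (£750,000) is divided at the children's generation into 5 shares of £150,000. Declan and Carmen each take £150,000. The 3 shares of the deceased (Ronan, Yolanda, and Flora) are combined into a pool of £450,000.
That pool (£450,000) is divided at the grandchildren's generation into 5 shares of £90,000. Oren, Dora, Gustav, and Sione each take £90,000. The remaining share for the deceased Quentin (£90,000) is carried to the next generation.
That pool (£90,000) is divided at the great-grandchildren's generation equally among Perrin and Esperanza: £45,000 each.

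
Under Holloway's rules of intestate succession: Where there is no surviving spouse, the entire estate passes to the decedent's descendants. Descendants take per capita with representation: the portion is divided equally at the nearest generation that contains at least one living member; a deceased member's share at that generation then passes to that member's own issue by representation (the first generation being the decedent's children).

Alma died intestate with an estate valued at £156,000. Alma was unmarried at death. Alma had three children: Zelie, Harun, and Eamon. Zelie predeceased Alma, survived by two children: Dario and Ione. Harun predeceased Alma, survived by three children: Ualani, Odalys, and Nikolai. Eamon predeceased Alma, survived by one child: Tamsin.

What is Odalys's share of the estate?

The entire £156,000 passes to the descendants.
No child survives, so the initial division is made at the grandchildren's generation.
That amount (£156,000) is divided into 6 shares of £26,000: Dario, Ione, Ualani, Odalys, Nikolai, and Tamsin each take £26,000.

Odalys receives £26,000.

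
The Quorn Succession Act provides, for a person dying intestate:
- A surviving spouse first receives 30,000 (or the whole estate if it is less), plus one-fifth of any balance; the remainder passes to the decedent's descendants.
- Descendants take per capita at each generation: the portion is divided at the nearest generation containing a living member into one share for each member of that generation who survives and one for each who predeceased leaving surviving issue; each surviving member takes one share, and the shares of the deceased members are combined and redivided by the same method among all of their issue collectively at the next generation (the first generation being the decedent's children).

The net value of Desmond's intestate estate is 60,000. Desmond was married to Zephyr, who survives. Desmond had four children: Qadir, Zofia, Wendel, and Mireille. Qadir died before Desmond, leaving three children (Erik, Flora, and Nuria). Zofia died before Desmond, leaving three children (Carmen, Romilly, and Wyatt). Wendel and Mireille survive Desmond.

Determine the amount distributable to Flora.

Zephyr first takes 30,000, leaving a balance of 30,000. Zephyr then takes one-fifth of the balance (6,000), for a total of 36,000. The remaining 24,000 passes to the descendants.
The descendants' portion (24,000) is divided at the children's generation into 4 shares of 6,000. Wendel and Mireille each take 6,000. The 2 shares of the deceased (Qadir and Zofia) are combined into a pool of 12,000.
That pool (12,000) is divided at the grandchildren's generation equally among Erik, Flora, Nuria, Carmen, Romilly, and Wyatt: 2,000 each.

Flora receives 2,000.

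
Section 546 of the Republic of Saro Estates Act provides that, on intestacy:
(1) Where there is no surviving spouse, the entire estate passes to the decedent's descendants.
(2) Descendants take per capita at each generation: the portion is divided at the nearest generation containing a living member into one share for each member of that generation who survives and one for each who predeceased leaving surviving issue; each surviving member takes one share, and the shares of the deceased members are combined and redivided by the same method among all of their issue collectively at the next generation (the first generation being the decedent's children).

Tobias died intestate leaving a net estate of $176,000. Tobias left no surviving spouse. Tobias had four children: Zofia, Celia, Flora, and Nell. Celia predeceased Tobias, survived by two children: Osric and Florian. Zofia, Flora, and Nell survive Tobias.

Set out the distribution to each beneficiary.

The entire $176,000 passes to the descendants.
That amount ($176,000) is divided at the children's generation into 4 shares of $44,000. Zofia, Flora, and Nell each take $44,000. The remaining share for the deceased Celia ($44,000) is carried to the next generation.
That pool ($44,000) is divided at the grandchildren's generation equally among Osric and Florian: $22,000 each.

Zofia: $44,000; Osric: $22,000; Florian: $22,000; Flora: $44,000; Nell: $44,000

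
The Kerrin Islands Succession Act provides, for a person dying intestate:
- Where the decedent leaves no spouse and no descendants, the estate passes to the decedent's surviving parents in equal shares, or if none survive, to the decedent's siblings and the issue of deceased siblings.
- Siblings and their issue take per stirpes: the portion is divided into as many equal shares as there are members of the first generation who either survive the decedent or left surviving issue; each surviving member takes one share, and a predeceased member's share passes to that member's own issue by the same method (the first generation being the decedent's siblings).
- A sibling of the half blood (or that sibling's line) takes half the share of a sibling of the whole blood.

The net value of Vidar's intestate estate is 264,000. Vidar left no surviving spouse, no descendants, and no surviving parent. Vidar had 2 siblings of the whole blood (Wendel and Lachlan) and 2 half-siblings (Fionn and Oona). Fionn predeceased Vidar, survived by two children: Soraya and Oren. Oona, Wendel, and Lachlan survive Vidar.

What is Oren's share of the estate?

The entire 264,000 passes to the siblings and their issue.
Counting each half-blood sibling's line as half a unit, there are 3 units in 264,000, so one unit is 88,000. Whole-blood lines (Wendel and Lachlan) take 88,000 each; half-blood lines (Fionn and Oona) take 44,000 each.
Fionn's share (44,000) is divided into 2 shares of 22,000: Soraya and Oren each take 22,000.

Oren receives 22,000.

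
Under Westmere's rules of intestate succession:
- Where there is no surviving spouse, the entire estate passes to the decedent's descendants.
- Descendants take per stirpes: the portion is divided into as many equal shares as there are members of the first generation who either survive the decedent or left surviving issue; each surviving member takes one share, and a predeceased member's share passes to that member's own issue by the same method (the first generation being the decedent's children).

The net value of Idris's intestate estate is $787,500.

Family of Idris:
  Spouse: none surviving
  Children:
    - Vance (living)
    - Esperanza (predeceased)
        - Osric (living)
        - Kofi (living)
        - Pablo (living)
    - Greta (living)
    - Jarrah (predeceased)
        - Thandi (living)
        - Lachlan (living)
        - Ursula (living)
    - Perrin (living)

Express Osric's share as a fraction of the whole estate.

The entire $787,500 passes to the descendants.
That amount ($787,500) is divided into 5 shares of $157,500: Vance, Greta, and Perrin each take $157,500; Esperanza's $157,500 share passes to Esperanza's issue; Jarrah's $157,500 share passes to Jarrah's issue.
Esperanza's share ($157,500) is divided into 3 shares of $52,500: Osric, Kofi, and Pablo each take $52,500.
Jarrah's share ($157,500) is divided into 3 shares of $52,500: Thandi, Lachlan, and Ursula each take $52,500.

Osric receives 1/15 of the estate.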